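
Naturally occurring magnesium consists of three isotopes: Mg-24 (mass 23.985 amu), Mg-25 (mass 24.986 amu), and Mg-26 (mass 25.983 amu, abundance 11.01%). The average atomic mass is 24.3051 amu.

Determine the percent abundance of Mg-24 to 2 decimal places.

78.99%

The remaining 88.99% is split between Mg-24 (fraction x) and Mg-25 (fraction 0.8899 − x).
Substituting: 23.985x + 24.986(0.8899 − x) = 21.4443717
(23.985 − 24.986)x = -0.7906697  ⇒  x = 0.78988, y = 0.10002
Mg-24: 78.99%, Mg-25: 10.00%.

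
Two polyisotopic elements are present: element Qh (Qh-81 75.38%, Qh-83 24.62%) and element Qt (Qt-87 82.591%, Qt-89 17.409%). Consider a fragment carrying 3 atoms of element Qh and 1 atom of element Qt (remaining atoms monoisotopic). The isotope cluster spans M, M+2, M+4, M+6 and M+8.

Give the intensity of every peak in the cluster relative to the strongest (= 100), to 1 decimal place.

84.0 : 100.0 : 44.2 : 8.6 : 0.6

Element Qh pattern (n=3): 0.42832004 : 0.41968319 : 0.13707349 : 0.01492328
Element Qt pattern (n=1): 0.82591 : 0.17409
Convolve the two distributions (both contribute in 2-u steps):
  M: 0.42832004×0.82591 = 0.353754
  M+2: 0.42832004×0.17409 + 0.41968319×0.82591 = 0.421187
  M+4: 0.41968319×0.17409 + 0.13707349×0.82591 = 0.186273
  M+6: 0.13707349×0.17409 + 0.01492328×0.82591 = 0.036188
  M+8: 0.01492328×0.17409 = 0.002598
Scale to base peak (0.421187) = 100: 84.0 : 100.0 : 44.2 : 8.6 : 0.6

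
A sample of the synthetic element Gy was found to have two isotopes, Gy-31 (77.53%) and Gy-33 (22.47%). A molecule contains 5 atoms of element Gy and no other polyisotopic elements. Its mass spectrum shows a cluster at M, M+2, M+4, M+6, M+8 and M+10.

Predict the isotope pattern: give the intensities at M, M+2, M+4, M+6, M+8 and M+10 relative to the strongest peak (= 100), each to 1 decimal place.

Each Gy atom is independently Gy-31 (p = 0.7753) or Gy-33 (q = 0.2247); the cluster is the binomial expansion (p + q)^5.
P(M) = 0.7753^5 = 0.280123
P(M+2) = 5 × 0.7753^4 × 0.2247^1 = 0.405931
P(M+4) = 10 × 0.7753^3 × 0.2247^2 = 0.235297
P(M+6) = 10 × 0.7753^2 × 0.2247^3 = 0.068194
P(M+8) = 5 × 0.7753^1 × 0.2247^4 = 0.009882
P(M+10) = 0.2247^5 = 0.000573
The M+2 peak is largest (0.405931); scaling to 100 gives 69.0 : 100.0 : 58.0 : 16.8 : 2.4 : 0.1.

69.0 : 100.0 : 58.0 : 16.8 : 2.4 : 0.1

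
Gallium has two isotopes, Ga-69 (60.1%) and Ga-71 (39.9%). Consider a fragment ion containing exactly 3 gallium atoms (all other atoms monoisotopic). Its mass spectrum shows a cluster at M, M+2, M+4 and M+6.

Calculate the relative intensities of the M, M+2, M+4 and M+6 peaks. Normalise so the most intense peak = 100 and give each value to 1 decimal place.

Each Ga atom is independently Ga-69 (p = 0.601) or Ga-71 (q = 0.399); the cluster is the binomial expansion (p + q)^3.
P(M) = 0.601^3 = 0.217082
P(M+2) = 3 × 0.601^2 × 0.399^1 = 0.432358
P(M+4) = 3 × 0.601^1 × 0.399^2 = 0.287039
P(M+6) = 0.399^3 = 0.063521
The M+2 peak is largest (0.432358); scaling to 100 gives 50.2 : 100.0 : 66.4 : 14.7.

50.2 : 100.0 : 66.4 : 14.7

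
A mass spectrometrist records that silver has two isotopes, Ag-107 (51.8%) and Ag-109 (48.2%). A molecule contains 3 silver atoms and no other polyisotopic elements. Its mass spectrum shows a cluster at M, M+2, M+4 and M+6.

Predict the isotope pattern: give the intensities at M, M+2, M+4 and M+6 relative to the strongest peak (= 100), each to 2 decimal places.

Each Ag atom is independently Ag-107 (p = 0.518) or Ag-109 (q = 0.482); the cluster is the binomial expansion (p + q)^3.
P(M) = 0.518^3 = 0.138992
P(M+2) = 3 × 0.518^2 × 0.482^1 = 0.387997
P(M+4) = 3 × 0.518^1 × 0.482^2 = 0.361031
P(M+6) = 0.482^3 = 0.111980
The M+2 peak is largest (0.387997); scaling to 100 gives 35.82 : 100.00 : 93.05 : 28.86.

35.82 : 100.00 : 93.05 : 28.86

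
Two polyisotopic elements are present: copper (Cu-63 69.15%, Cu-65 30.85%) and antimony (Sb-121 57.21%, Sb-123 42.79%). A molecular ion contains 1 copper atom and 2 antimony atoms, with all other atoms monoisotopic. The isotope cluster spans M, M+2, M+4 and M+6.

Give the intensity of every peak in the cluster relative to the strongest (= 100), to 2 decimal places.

51.49 : 100.00 : 63.17 : 12.85

Copper pattern (n=1): 0.6915 : 0.3085
Antimony pattern (n=2): 0.32729841 : 0.48960318 : 0.18309841
Convolve the two distributions (both contribute in 2-u steps):
  M: 0.6915×0.32729841 = 0.226327
  M+2: 0.6915×0.48960318 + 0.3085×0.32729841 = 0.439532
  M+4: 0.6915×0.18309841 + 0.3085×0.48960318 = 0.277655
  M+6: 0.3085×0.18309841 = 0.056486
Scale to base peak (0.439532) = 100: 51.49 : 100.00 : 63.17 : 12.85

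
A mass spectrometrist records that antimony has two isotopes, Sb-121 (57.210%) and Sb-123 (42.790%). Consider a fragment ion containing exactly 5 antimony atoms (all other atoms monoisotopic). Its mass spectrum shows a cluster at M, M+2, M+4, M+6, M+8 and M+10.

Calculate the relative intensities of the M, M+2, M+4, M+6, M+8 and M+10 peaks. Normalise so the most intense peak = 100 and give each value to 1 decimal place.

17.9 : 66.8 : 100.0 : 74.8 : 28.0 : 4.2

Each Sb atom is independently Sb-121 (p = 0.57210) or Sb-123 (q = 0.42790); the cluster is the binomial expansion (p + q)^5.
P(M) = 0.57210^5 = 0.061286
P(M+2) = 5 × 0.57210^4 × 0.42790^1 = 0.229192
P(M+4) = 10 × 0.57210^3 × 0.42790^2 = 0.342847
P(M+6) = 10 × 0.57210^2 × 0.42790^3 = 0.256431
P(M+8) = 5 × 0.57210^1 × 0.42790^4 = 0.095898
P(M+10) = 0.42790^5 = 0.014345
The M+4 peak is largest (0.342847); scaling to 100 gives 17.9 : 66.8 : 100.0 : 74.8 : 28.0 : 4.2.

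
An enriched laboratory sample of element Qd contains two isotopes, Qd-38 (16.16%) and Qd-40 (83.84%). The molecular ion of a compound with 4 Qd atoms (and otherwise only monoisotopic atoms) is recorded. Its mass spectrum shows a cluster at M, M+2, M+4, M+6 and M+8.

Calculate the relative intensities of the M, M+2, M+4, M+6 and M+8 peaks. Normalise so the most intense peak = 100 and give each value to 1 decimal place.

The 4 Qd atoms are independent, so intensities follow the terms of (0.1616 + 0.8384)^4.
P(M) = 0.1616^4 = 0.000682
P(M+2) = 4 × 0.1616^3 × 0.8384^1 = 0.014153
P(M+4) = 6 × 0.1616^2 × 0.8384^2 = 0.110138
P(M+6) = 4 × 0.1616^1 × 0.8384^3 = 0.380939
P(M+8) = 0.8384^4 = 0.494089
The M+8 peak is largest (0.494089); scaling to 100 gives 0.1 : 2.9 : 22.3 : 77.1 : 100.0.

0.1 : 2.9 : 22.3 : 77.1 : 100.0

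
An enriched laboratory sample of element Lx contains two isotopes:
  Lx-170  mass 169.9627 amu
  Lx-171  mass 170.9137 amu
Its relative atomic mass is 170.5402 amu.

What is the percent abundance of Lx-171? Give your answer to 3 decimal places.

Let x be the fractional abundance of Lx-170; then Lx-171 has abundance 1 − x.
169.9627·x + 170.9137·(1 − x) = 170.5402
(169.9627 − 170.9137)·x = 170.5402 − 170.9137
x = -0.3735 / -0.9510 = 0.39274 → 39.274% Lx-170, 60.726% Lx-171.

60.726%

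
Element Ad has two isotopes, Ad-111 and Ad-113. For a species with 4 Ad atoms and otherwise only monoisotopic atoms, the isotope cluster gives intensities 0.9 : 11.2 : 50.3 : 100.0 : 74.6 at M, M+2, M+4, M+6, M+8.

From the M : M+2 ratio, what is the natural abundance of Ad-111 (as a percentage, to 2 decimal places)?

Let p = fractional abundance of Ad-111. I(M+2)/I(M) = [C(4,1)·p^3·(1−p)] / p^4 = 4·(1−p)/p = 11.2/0.9 = 12.4444
(1−p)/p = 12.4444/4 = 3.1111  ⇒  p = 1/(1 + 3.1111) = 0.2432
Ad-111: 24.32%, Ad-113: 75.68%.

24.32%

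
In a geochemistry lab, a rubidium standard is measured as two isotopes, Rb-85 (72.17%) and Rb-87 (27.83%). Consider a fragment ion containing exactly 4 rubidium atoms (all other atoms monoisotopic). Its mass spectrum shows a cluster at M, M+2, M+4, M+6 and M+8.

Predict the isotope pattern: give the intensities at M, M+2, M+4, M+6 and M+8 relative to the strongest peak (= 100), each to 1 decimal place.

64.8 : 100.0 : 57.8 : 14.9 : 1.4

The 4 Rb atoms are independent, so intensities follow the terms of (0.7217 + 0.2783)^4.
P(M) = 0.7217^4 = 0.271286
P(M+2) = 4 × 0.7217^3 × 0.2783^1 = 0.418450
P(M+4) = 6 × 0.7217^2 × 0.2783^2 = 0.242042
P(M+6) = 4 × 0.7217^1 × 0.2783^3 = 0.062224
P(M+8) = 0.2783^4 = 0.005999
The M+2 peak is largest (0.418450); scaling to 100 gives 64.8 : 100.0 : 57.8 : 14.9 : 1.4.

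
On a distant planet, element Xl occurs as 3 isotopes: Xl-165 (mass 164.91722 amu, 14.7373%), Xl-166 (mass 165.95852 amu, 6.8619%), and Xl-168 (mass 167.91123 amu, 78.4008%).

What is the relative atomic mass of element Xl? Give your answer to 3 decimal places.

167.336 amu

Ar = Σ fᵢ·mᵢ = 0.147373 × 164.91722 + 0.068619 × 165.95852 + 0.784008 × 167.91123
= 24.304345 + 11.387908 + 131.643748 = 167.336001 amu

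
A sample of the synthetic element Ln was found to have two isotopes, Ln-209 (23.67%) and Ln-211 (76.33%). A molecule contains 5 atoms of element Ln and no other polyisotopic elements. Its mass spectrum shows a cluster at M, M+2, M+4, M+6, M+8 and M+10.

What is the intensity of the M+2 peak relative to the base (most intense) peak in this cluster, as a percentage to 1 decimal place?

3.0%

Term probabilities: M 0.0007, M+2 0.0120, M+4 0.0773, M+6 0.2492, M+8 0.4017, M+10 0.2591. Base peak = M+8.
P(M+8) = C(5,4) × 0.2367^1 × 0.7633^4 = 5 × 0.2367 × 0.33945409 = 0.401744 (base)
P(M+2) = C(5,1) × 0.2367^4 × 0.7633^1 = 5 × 0.00313901 × 0.7633 = 0.011980
Relative intensity = 0.011980 / 0.401744 × 100 = 3.0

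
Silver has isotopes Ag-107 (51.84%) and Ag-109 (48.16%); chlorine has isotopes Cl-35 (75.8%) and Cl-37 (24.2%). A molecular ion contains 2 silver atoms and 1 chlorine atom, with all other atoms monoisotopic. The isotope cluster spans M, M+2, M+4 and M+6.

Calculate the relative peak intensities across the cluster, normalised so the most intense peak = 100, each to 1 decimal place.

Silver pattern (n=2): 0.26873856 : 0.49932288 : 0.23193856
Chlorine pattern (n=1): 0.7580 : 0.2420
Convolve the two distributions (both contribute in 2-u steps):
  M: 0.26873856×0.7580 = 0.203704
  M+2: 0.26873856×0.2420 + 0.49932288×0.7580 = 0.443521
  M+4: 0.49932288×0.2420 + 0.23193856×0.7580 = 0.296646
  M+6: 0.23193856×0.2420 = 0.056129
Scale to base peak (0.443521) = 100: 45.9 : 100.0 : 66.9 : 12.7

45.9 : 100.0 : 66.9 : 12.7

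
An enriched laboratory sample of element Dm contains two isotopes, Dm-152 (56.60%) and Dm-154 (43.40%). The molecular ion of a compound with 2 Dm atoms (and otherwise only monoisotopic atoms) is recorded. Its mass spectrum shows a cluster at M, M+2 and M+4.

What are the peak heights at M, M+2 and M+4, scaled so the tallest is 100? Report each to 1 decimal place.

65.2 : 100.0 : 38.3

Each Dm atom is independently Dm-152 (p = 0.5660) or Dm-154 (q = 0.4340); the cluster is the binomial expansion (p + q)^2.
P(M) = 0.5660^2 = 0.320356
P(M+2) = 2 × 0.5660^1 × 0.4340^1 = 0.491288
P(M+4) = 0.4340^2 = 0.188356
The M+2 peak is largest (0.491288); scaling to 100 gives 65.2 : 100.0 : 38.3.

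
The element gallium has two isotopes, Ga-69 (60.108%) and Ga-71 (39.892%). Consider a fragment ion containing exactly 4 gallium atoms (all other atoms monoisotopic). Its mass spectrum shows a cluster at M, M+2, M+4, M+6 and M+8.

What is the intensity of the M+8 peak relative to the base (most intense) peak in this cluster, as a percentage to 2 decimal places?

Binomial terms of (0.60108 + 0.39892)^4: M 0.1305, M+2 0.3465, M+4 0.3450, M+6 0.1526, M+8 0.0253 → M+2 is the base peak.
P(M+2) = C(4,1) × 0.60108^3 × 0.39892^1 = 4 × 0.2171685 × 0.39892 = 0.346531 (base)
P(M+8) = C(4,4) × 0.60108^0 × 0.39892^4 = 1 × 1.0000 × 0.02532464 = 0.025325
Relative intensity = 0.025325 / 0.346531 × 100 = 7.31

7.31%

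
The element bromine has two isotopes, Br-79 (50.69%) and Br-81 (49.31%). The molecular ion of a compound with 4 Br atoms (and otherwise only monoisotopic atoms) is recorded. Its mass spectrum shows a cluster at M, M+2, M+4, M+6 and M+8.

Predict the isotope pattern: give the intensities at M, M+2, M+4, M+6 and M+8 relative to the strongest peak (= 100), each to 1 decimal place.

17.6 : 68.5 : 100.0 : 64.9 : 15.8

The 4 Br atoms are independent, so intensities follow the terms of (0.5069 + 0.4931)^4.
P(M) = 0.5069^4 = 0.066022
P(M+2) = 4 × 0.5069^3 × 0.4931^1 = 0.256899
P(M+4) = 6 × 0.5069^2 × 0.4931^2 = 0.374857
P(M+6) = 4 × 0.5069^1 × 0.4931^3 = 0.243101
P(M+8) = 0.4931^4 = 0.059121
The M+4 peak is largest (0.374857); scaling to 100 gives 17.6 : 68.5 : 100.0 : 64.9 : 15.8.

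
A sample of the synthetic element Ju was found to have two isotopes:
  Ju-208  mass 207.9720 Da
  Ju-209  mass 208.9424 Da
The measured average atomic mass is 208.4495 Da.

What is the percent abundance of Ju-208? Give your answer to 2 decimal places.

Writing the weighted mean with unknown fraction x of Ju-208:
207.9720·x + 208.9424·(1 − x) = 208.4495
(207.9720 − 208.9424)·x = 208.4495 − 208.9424
x = -0.4929 / -0.9704 = 0.50793 → 50.79% Ju-208, 49.21% Ju-209.

50.79%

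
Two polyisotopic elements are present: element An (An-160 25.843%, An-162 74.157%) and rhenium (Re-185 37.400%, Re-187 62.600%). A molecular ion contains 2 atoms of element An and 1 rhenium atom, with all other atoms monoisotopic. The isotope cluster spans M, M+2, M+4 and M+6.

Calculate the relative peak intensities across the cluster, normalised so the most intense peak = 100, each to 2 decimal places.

5.61 : 41.55 : 100.00 : 77.25

Element An pattern (n=2): 0.06678606 : 0.38328787 : 0.54992606
Rhenium pattern (n=1): 0.3740 : 0.6260
Convolve the two distributions (both contribute in 2-u steps):
  M: 0.06678606×0.3740 = 0.024978
  M+2: 0.06678606×0.6260 + 0.38328787×0.3740 = 0.185158
  M+4: 0.38328787×0.6260 + 0.54992606×0.3740 = 0.445611
  M+6: 0.54992606×0.6260 = 0.344254
Scale to base peak (0.445611) = 100: 5.61 : 41.55 : 100.00 : 77.25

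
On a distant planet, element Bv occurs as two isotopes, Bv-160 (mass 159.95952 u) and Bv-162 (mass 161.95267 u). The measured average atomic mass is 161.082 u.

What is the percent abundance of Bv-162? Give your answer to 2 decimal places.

Let x be the fractional abundance of Bv-160; then Bv-162 has abundance 1 − x.
159.95952·x + 161.95267·(1 − x) = 161.082
(159.95952 − 161.95267)·x = 161.082 − 161.95267
x = -0.87067 / -1.99315 = 0.43683 → 43.68% Bv-160, 56.32% Bv-162.

56.32%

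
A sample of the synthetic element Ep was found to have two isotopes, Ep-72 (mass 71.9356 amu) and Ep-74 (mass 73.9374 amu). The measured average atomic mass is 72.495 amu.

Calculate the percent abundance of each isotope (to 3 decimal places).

Let x be the fractional abundance of Ep-72; then Ep-74 has abundance 1 − x.
71.9356·x + 73.9374·(1 − x) = 72.495
(71.9356 − 73.9374)·x = 72.495 − 73.9374
x = -1.4424 / -2.0018 = 0.72055 → 72.055% Ep-72, 27.945% Ep-74.

Ep-72: 72.055%, Ep-74: 27.945%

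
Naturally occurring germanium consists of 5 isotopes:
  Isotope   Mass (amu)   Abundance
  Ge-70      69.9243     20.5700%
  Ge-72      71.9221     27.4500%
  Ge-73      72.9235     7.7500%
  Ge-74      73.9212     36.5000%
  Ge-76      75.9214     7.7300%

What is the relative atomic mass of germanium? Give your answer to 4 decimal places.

The abundance-weighted mean is 0.205700 × 69.9243 + 0.274500 × 71.9221 + 0.077500 × 72.9235 + 0.365000 × 73.9212 + 0.077300 × 75.9214
= 14.38343 + 19.74262 + 5.65157 + 26.98124 + 5.86872 = 72.62758 amu

72.6276 amu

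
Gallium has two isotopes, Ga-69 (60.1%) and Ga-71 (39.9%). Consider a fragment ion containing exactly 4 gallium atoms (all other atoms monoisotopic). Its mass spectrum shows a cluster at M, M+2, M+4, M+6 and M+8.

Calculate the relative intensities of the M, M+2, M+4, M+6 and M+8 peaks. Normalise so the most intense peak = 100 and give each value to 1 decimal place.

The 4 Ga atoms are independent, so intensities follow the terms of (0.601 + 0.399)^4.
P(M) = 0.601^4 = 0.130466
P(M+2) = 4 × 0.601^3 × 0.399^1 = 0.346463
P(M+4) = 6 × 0.601^2 × 0.399^2 = 0.345021
P(M+6) = 4 × 0.601^1 × 0.399^3 = 0.152705
P(M+8) = 0.399^4 = 0.025345
The M+2 peak is largest (0.346463); scaling to 100 gives 37.7 : 100.0 : 99.6 : 44.1 : 7.3.

37.7 : 100.0 : 99.6 : 44.1 : 7.3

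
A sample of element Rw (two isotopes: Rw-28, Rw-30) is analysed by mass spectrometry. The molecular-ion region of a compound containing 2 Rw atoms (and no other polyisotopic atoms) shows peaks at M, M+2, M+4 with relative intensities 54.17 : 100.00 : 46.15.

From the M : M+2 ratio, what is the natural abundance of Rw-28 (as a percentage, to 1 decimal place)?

Write p for the Rw-28 fraction. I(M+2)/I(M) = [C(2,1)·p^1·(1−p)] / p^2 = 2·(1−p)/p = 100.00/54.17 = 1.8460
(1−p)/p = 1.8460/2 = 0.9230  ⇒  p = 1/(1 + 0.9230) = 0.5200
Rw-28: 52.0%, Rw-30: 48.0%.

52.0%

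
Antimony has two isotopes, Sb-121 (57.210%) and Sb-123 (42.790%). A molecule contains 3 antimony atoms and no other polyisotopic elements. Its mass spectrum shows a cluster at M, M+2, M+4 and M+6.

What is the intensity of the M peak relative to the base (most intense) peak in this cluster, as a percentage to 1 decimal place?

Term probabilities: M 0.1872, M+2 0.4202, M+4 0.3143, M+6 0.0783. Base peak = M+2.
P(M+2) = C(3,1) × 0.57210^2 × 0.42790^1 = 3 × 0.32729841 × 0.4279 = 0.420153 (base)
P(M) = C(3,0) × 0.57210^3 × 0.42790^0 = 1 × 0.18724742 × 1.0000 = 0.187247
Relative intensity = 0.187247 / 0.420153 × 100 = 44.6

44.6%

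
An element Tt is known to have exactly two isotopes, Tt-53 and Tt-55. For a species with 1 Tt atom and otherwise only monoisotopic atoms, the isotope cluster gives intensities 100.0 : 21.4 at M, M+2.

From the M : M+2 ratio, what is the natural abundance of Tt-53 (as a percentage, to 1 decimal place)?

82.4%

Let p = fractional abundance of Tt-53. I(M+2)/I(M) = [C(1,1)·p^0·(1−p)] / p^1 = 1·(1−p)/p = 21.4/100.0 = 0.2140
(1−p)/p = 0.2140/1 = 0.2140  ⇒  p = 1/(1 + 0.2140) = 0.8237
Tt-53: 82.4%, Tt-55: 17.6%.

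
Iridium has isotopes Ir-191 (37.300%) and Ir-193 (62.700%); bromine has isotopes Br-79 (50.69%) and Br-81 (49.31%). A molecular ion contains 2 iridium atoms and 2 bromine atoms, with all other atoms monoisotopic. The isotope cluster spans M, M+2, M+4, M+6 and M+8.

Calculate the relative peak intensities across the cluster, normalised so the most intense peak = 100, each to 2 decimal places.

9.70 : 51.47 : 100.00 : 84.16 : 25.93

Iridium pattern (n=2): 0.139129 : 0.467742 : 0.393129
Bromine pattern (n=2): 0.25694761 : 0.49990478 : 0.24314761
Convolve the two distributions (both contribute in 2-u steps):
  M: 0.139129×0.25694761 = 0.035749
  M+2: 0.139129×0.49990478 + 0.467742×0.25694761 = 0.189736
  M+4: 0.139129×0.24314761 + 0.467742×0.49990478 + 0.393129×0.25694761 = 0.368669
  M+6: 0.467742×0.24314761 + 0.393129×0.49990478 = 0.310257
  M+8: 0.393129×0.24314761 = 0.095588
Scale to base peak (0.368669) = 100: 9.70 : 51.47 : 100.00 : 84.16 : 25.93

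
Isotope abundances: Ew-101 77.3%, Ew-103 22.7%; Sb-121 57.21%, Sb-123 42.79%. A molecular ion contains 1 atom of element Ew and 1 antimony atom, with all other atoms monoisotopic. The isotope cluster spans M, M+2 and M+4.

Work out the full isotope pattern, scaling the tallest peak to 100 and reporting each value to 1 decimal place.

96.0 : 100.0 : 21.1

Element Ew pattern (n=1): 0.7730 : 0.2270
Antimony pattern (n=1): 0.5721 : 0.4279
Convolve the two distributions (both contribute in 2-u steps):
  M: 0.7730×0.5721 = 0.442233
  M+2: 0.7730×0.4279 + 0.2270×0.5721 = 0.460633
  M+4: 0.2270×0.4279 = 0.097133
Scale to base peak (0.460633) = 100: 96.0 : 100.0 : 21.1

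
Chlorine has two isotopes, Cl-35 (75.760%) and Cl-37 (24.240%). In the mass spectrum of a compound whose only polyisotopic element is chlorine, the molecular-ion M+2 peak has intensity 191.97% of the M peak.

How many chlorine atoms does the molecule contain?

For n independent Cl atoms, I(M+2)/I(M) = n · (abundance Cl-37) / (abundance Cl-35) = n · 0.24240/0.75760.
n = 1.9197 × 0.75760/0.24240 = 6.00 ≈ 6

6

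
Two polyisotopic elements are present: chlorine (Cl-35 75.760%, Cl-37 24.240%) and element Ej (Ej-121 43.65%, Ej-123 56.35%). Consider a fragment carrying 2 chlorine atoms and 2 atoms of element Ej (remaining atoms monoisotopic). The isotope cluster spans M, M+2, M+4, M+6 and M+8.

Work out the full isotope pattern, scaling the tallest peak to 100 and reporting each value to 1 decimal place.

29.2 : 94.2 : 100.0 : 38.9 : 5.0

Chlorine pattern (n=2): 0.57395776 : 0.36728448 : 0.05875776
Element Ej pattern (n=2): 0.19053225 : 0.4919355 : 0.31753225
Convolve the two distributions (both contribute in 2-u steps):
  M: 0.57395776×0.19053225 = 0.109357
  M+2: 0.57395776×0.4919355 + 0.36728448×0.19053225 = 0.352330
  M+4: 0.57395776×0.31753225 + 0.36728448×0.4919355 + 0.05875776×0.19053225 = 0.374126
  M+6: 0.36728448×0.31753225 + 0.05875776×0.4919355 = 0.145530
  M+8: 0.05875776×0.31753225 = 0.018657
Scale to base peak (0.374126) = 100: 29.2 : 94.2 : 100.0 : 38.9 : 5.0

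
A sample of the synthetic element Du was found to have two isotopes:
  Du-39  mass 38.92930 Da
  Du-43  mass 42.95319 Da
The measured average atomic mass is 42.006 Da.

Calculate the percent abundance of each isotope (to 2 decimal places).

With x = fraction of Du-39 (so Du-43 is 1 − x):
38.92930·x + 42.95319·(1 − x) = 42.006
(38.92930 − 42.95319)·x = 42.006 − 42.95319
x = -0.94719 / -4.02389 = 0.23539 → 23.54% Du-39, 76.46% Du-43.

Du-39: 23.54%, Du-43: 76.46%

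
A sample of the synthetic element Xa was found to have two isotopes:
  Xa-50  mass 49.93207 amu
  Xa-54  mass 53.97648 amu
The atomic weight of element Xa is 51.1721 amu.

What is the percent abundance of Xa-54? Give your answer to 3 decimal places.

30.660%

Writing the weighted mean with unknown fraction x of Xa-50:
49.93207·x + 53.97648·(1 − x) = 51.1721
(49.93207 − 53.97648)·x = 51.1721 − 53.97648
x = -2.80438 / -4.04441 = 0.69340 → 69.340% Xa-50, 30.660% Xa-54.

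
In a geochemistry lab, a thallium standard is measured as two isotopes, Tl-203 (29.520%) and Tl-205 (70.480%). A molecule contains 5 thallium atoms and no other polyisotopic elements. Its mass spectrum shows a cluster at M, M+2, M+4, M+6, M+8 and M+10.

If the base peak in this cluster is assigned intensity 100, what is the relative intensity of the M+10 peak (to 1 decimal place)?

47.8

Binomial terms of (0.29520 + 0.70480)^5: M 0.0022, M+2 0.0268, M+4 0.1278, M+6 0.3051, M+8 0.3642, M+10 0.1739 → M+8 is the base peak.
P(M+8) = C(5,4) × 0.29520^1 × 0.70480^4 = 5 × 0.2952 × 0.24675365 = 0.364208 (base)
P(M+10) = C(5,5) × 0.29520^0 × 0.70480^5 = 1 × 1.0000 × 0.17391197 = 0.173912
Relative intensity = 0.173912 / 0.364208 × 100 = 47.8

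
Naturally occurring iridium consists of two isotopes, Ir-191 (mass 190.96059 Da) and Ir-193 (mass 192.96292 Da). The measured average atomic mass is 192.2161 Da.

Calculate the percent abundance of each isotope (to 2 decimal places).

With x = fraction of Ir-191 (so Ir-193 is 1 − x):
190.96059·x + 192.96292·(1 − x) = 192.2161
(190.96059 − 192.96292)·x = 192.2161 − 192.96292
x = -0.74682 / -2.00233 = 0.37298 → 37.30% Ir-191, 62.70% Ir-193.

Ir-191: 37.30%, Ir-193: 62.70%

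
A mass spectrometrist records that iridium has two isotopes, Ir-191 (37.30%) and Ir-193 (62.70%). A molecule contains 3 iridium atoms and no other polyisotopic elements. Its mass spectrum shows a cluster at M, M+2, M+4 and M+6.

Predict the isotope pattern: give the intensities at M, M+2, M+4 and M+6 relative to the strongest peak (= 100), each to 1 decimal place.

11.8 : 59.5 : 100.0 : 56.0

The 3 Ir atoms are independent, so intensities follow the terms of (0.3730 + 0.6270)^3.
P(M) = 0.3730^3 = 0.051895
P(M+2) = 3 × 0.3730^2 × 0.6270^1 = 0.261702
P(M+4) = 3 × 0.3730^1 × 0.6270^2 = 0.439911
P(M+6) = 0.6270^3 = 0.246492
The M+4 peak is largest (0.439911); scaling to 100 gives 11.8 : 59.5 : 100.0 : 56.0.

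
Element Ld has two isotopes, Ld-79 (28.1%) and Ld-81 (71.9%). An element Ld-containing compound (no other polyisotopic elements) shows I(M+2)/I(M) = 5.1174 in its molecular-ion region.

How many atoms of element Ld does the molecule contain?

2

For n independent Ld atoms, I(M+2)/I(M) = n · (abundance Ld-81) / (abundance Ld-79) = n · 0.719/0.281.
n = 5.1174 × 0.281/0.719 = 2.00 ≈ 2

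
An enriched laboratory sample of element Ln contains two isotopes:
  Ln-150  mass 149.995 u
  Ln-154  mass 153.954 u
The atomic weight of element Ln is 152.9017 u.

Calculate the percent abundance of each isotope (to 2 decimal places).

Ln-150: 26.58%, Ln-154: 73.42%

Let x be the fractional abundance of Ln-150; then Ln-154 has abundance 1 − x.
149.995·x + 153.954·(1 − x) = 152.9017
(149.995 − 153.954)·x = 152.9017 − 153.954
x = -1.0523 / -3.959 = 0.26580 → 26.58% Ln-150, 73.42% Ln-154.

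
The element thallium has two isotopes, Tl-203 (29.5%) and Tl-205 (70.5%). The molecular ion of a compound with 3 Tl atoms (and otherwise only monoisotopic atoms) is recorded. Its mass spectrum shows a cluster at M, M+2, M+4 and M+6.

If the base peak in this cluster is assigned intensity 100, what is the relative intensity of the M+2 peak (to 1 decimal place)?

41.8

Term probabilities: M 0.0257, M+2 0.1841, M+4 0.4399, M+6 0.3504. Base peak = M+4.
P(M+4) = C(3,2) × 0.295^1 × 0.705^2 = 3 × 0.2950 × 0.497025 = 0.439867 (base)
P(M+2) = C(3,1) × 0.295^2 × 0.705^1 = 3 × 0.087025 × 0.7050 = 0.184058
Relative intensity = 0.184058 / 0.439867 × 100 = 41.8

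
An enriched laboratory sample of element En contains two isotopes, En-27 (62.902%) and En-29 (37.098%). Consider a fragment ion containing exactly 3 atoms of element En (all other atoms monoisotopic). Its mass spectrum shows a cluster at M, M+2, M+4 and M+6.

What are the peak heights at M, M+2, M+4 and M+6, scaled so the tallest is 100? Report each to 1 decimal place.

56.5 : 100.0 : 59.0 : 11.6

The 3 En atoms are independent, so intensities follow the terms of (0.62902 + 0.37098)^3.
P(M) = 0.62902^3 = 0.248882
P(M+2) = 3 × 0.62902^2 × 0.37098^1 = 0.440353
P(M+4) = 3 × 0.62902^1 × 0.37098^2 = 0.259709
P(M+6) = 0.37098^3 = 0.051057
The M+2 peak is largest (0.440353); scaling to 100 gives 56.5 : 100.0 : 59.0 : 11.6.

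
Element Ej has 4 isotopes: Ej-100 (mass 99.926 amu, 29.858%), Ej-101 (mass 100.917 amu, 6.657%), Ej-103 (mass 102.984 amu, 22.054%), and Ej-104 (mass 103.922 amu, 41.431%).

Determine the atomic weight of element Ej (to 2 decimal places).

102.32 amu

Ar = Σ fᵢ·mᵢ = 0.29858 × 99.926 + 0.06657 × 100.917 + 0.22054 × 102.984 + 0.41431 × 103.922
= 29.8359 + 6.7180 + 22.7121 + 43.0559 = 102.3219 amu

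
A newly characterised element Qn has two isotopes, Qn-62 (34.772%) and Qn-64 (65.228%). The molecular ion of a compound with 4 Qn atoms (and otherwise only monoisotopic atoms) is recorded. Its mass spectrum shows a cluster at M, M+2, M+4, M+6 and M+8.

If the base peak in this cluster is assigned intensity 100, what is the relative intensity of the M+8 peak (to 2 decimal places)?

Binomial terms of (0.34772 + 0.65228)^4: M 0.0146, M+2 0.1097, M+4 0.3087, M+6 0.3860, M+8 0.1810 → M+6 is the base peak.
P(M+6) = C(4,3) × 0.34772^1 × 0.65228^3 = 4 × 0.34772 × 0.27752505 = 0.386004 (base)
P(M+8) = C(4,4) × 0.34772^0 × 0.65228^4 = 1 × 1.0000 × 0.18102404 = 0.181024
Relative intensity = 0.181024 / 0.386004 × 100 = 46.90

46.90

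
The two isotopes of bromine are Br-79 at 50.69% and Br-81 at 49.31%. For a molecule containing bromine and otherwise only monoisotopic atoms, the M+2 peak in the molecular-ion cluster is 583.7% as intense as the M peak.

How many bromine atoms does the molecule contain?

With n Br atoms, P(M+2)/P(M) = C(n,1)·p^(n−1)q / p^n = n·q/p = n · 0.4931/0.5069.
n = 5.837 × 0.5069/0.4931 = 6.00 ≈ 6

6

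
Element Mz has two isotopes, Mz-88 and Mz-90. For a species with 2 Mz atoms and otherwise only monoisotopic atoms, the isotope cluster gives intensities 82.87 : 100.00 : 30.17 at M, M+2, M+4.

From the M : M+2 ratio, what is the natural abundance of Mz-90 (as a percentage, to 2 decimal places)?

37.63%

Write p for the Mz-88 fraction. I(M+2)/I(M) = [C(2,1)·p^1·(1−p)] / p^2 = 2·(1−p)/p = 100.00/82.87 = 1.2067
(1−p)/p = 1.2067/2 = 0.6034  ⇒  p = 1/(1 + 0.6034) = 0.6237
Mz-88: 62.37%, Mz-90: 37.63%.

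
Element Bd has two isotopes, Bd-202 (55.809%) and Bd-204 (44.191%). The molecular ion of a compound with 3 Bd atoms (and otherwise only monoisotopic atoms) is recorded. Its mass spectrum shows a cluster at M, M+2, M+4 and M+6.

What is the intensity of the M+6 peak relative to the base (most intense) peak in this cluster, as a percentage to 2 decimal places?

(0.55809 + 0.44191)^3 gives M 0.1738, M+2 0.4129, M+4 0.3270, M+6 0.0863; the largest is M+2.
P(M+2) = C(3,1) × 0.55809^2 × 0.44191^1 = 3 × 0.31146445 × 0.44191 = 0.412918 (base)
P(M+6) = C(3,3) × 0.55809^0 × 0.44191^3 = 1 × 1.0000 × 0.08629815 = 0.086298
Relative intensity = 0.086298 / 0.412918 × 100 = 20.90

20.90%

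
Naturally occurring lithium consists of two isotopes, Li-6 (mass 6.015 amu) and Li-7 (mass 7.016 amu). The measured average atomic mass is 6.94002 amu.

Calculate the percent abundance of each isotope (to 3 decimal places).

Li-6: 7.590%, Li-7: 92.410%

Let x be the fractional abundance of Li-6; then Li-7 has abundance 1 − x.
6.015·x + 7.016·(1 − x) = 6.94002
(6.015 − 7.016)·x = 6.94002 − 7.016
x = -0.07598 / -1.001 = 0.07590 → 7.590% Li-6, 92.410% Li-7.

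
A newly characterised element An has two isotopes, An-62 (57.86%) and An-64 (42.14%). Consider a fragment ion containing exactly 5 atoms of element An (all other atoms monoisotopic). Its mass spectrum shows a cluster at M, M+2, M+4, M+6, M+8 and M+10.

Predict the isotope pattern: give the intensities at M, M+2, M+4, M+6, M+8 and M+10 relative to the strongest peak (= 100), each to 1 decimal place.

The 5 An atoms are independent, so intensities follow the terms of (0.5786 + 0.4214)^5.
P(M) = 0.5786^5 = 0.064847
P(M+2) = 5 × 0.5786^4 × 0.4214^1 = 0.236145
P(M+4) = 10 × 0.5786^3 × 0.4214^2 = 0.343973
P(M+6) = 10 × 0.5786^2 × 0.4214^3 = 0.250519
P(M+8) = 5 × 0.5786^1 × 0.4214^4 = 0.091228
P(M+10) = 0.4214^5 = 0.013288
The M+4 peak is largest (0.343973); scaling to 100 gives 18.9 : 68.7 : 100.0 : 72.8 : 26.5 : 3.9.

18.9 : 68.7 : 100.0 : 72.8 : 26.5 : 3.9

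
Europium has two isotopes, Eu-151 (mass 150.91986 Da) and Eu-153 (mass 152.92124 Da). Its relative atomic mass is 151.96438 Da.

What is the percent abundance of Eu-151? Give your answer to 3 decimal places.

47.810%

With x = fraction of Eu-151 (so Eu-153 is 1 − x):
150.91986·x + 152.92124·(1 − x) = 151.96438
(150.91986 − 152.92124)·x = 151.96438 − 152.92124
x = -0.95686 / -2.00138 = 0.47810 → 47.810% Eu-151, 52.190% Eu-153.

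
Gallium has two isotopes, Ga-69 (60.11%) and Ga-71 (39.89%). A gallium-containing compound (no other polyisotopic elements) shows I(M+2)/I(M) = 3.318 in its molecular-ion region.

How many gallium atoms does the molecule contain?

The M+2/M ratio from n Ga atoms is n · q/p = n · 0.3989/0.6011.
n = 3.318 × 0.6011/0.3989 = 5.00 ≈ 5

5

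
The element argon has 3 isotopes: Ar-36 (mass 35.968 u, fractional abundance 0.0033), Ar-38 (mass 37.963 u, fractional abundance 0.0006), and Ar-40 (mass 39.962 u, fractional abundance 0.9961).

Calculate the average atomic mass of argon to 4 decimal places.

Ar = Σ fᵢ·mᵢ = 0.0033 × 35.968 + 0.0006 × 37.963 + 0.9961 × 39.962
= 0.11869 + 0.02278 + 39.80615 = 39.94762 u

39.9476 u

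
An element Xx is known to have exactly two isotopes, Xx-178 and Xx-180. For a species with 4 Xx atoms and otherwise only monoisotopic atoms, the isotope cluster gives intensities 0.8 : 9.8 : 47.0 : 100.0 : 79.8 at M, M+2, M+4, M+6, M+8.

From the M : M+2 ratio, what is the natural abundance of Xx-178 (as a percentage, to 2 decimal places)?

If p is the fraction of Xx that is Xx-178, then I(M+2)/I(M) = [C(4,1)·p^3·(1−p)] / p^4 = 4·(1−p)/p = 9.8/0.8 = 12.2500
(1−p)/p = 12.2500/4 = 3.0625  ⇒  p = 1/(1 + 3.0625) = 0.2462
Xx-178: 24.62%, Xx-180: 75.38%.

24.62%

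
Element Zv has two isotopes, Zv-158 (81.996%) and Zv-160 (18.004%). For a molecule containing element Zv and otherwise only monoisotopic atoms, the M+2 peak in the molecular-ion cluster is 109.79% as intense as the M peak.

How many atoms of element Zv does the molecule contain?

5

For n independent Zv atoms, I(M+2)/I(M) = n · (abundance Zv-160) / (abundance Zv-158) = n · 0.18004/0.81996.
n = 1.0979 × 0.81996/0.18004 = 5.00 ≈ 5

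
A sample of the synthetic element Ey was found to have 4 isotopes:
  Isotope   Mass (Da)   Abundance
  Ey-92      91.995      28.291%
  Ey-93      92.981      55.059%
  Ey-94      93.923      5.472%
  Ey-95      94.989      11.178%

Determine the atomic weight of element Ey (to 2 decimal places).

The abundance-weighted mean is 0.28291 × 91.995 + 0.55059 × 92.981 + 0.05472 × 93.923 + 0.11178 × 94.989
= 26.0263 + 51.1944 + 5.1395 + 10.6179 = 92.9781 Da

92.98 Da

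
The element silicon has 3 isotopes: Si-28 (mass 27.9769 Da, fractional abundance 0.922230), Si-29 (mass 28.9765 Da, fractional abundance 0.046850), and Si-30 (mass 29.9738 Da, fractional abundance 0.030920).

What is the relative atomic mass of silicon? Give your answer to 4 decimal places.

Average mass = Σ (abundance × isotope mass) = 0.922230 × 27.9769 + 0.046850 × 28.9765 + 0.030920 × 29.9738
= 25.80114 + 1.35755 + 0.92679 = 28.08548 Da

28.0855 Da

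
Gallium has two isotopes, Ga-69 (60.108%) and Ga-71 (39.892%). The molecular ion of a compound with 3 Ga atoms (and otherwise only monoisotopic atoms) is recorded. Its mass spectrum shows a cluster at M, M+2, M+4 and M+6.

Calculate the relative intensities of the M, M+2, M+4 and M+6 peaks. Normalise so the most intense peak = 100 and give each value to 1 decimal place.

Expanding (0.60108 + 0.39892)^3:
P(M) = 0.60108^3 = 0.217169
P(M+2) = 3 × 0.60108^2 × 0.39892^1 = 0.432386
P(M+4) = 3 × 0.60108^1 × 0.39892^2 = 0.286963
P(M+6) = 0.39892^3 = 0.063483
The M+2 peak is largest (0.432386); scaling to 100 gives 50.2 : 100.0 : 66.4 : 14.7.

50.2 : 100.0 : 66.4 : 14.7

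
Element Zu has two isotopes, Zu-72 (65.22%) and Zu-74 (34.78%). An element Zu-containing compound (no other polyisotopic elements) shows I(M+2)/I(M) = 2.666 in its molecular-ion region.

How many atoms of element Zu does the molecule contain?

With n Zu atoms, P(M+2)/P(M) = C(n,1)·p^(n−1)q / p^n = n·q/p = n · 0.3478/0.6522.
n = 2.666 × 0.6522/0.3478 = 5.00 ≈ 5

5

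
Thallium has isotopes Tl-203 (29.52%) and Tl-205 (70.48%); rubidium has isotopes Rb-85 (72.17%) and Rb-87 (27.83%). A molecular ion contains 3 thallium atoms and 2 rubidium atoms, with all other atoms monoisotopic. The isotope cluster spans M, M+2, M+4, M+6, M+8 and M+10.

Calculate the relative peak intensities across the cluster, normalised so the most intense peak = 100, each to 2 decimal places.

3.59 : 28.47 : 81.73 : 100.00 : 46.80 : 7.26

Thallium pattern (n=3): 0.02572463 : 0.18425524 : 0.43991564 : 0.35010449
Rubidium pattern (n=2): 0.52085089 : 0.40169822 : 0.07745089
Convolve the two distributions (both contribute in 2-u steps):
  M: 0.02572463×0.52085089 = 0.013399
  M+2: 0.02572463×0.40169822 + 0.18425524×0.52085089 = 0.106303
  M+4: 0.02572463×0.07745089 + 0.18425524×0.40169822 + 0.43991564×0.52085089 = 0.305138
  M+6: 0.18425524×0.07745089 + 0.43991564×0.40169822 + 0.35010449×0.52085089 = 0.373336
  M+8: 0.43991564×0.07745089 + 0.35010449×0.40169822 = 0.174708
  M+10: 0.35010449×0.07745089 = 0.027116
Scale to base peak (0.373336) = 100: 3.59 : 28.47 : 81.73 : 100.00 : 46.80 : 7.26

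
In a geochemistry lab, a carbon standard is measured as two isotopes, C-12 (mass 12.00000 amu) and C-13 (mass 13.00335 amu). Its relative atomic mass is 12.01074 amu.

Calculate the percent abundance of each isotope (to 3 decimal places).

C-12: 98.930%, C-13: 1.070%

Writing the weighted mean with unknown fraction x of C-12:
12.00000·x + 13.00335·(1 − x) = 12.01074
(12.00000 − 13.00335)·x = 12.01074 − 13.00335
x = -0.99261 / -1.00335 = 0.98930 → 98.930% C-12, 1.070% C-13.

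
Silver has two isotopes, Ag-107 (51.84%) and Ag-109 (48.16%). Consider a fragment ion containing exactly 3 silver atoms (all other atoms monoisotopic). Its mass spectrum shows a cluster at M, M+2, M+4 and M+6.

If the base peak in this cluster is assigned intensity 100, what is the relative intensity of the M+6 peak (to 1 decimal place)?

Term probabilities: M 0.1393, M+2 0.3883, M+4 0.3607, M+6 0.1117. Base peak = M+2.
P(M+2) = C(3,1) × 0.5184^2 × 0.4816^1 = 3 × 0.26873856 × 0.4816 = 0.388273 (base)
P(M+6) = C(3,3) × 0.5184^0 × 0.4816^3 = 1 × 1.0000 × 0.11170161 = 0.111702
Relative intensity = 0.111702 / 0.388273 × 100 = 28.8

28.8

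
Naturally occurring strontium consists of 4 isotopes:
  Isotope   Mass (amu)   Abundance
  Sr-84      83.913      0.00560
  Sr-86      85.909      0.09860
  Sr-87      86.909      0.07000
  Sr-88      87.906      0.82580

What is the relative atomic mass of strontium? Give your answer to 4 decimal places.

The abundance-weighted mean is 0.00560 × 83.913 + 0.09860 × 85.909 + 0.07000 × 86.909 + 0.82580 × 87.906
= 0.46991 + 8.47063 + 6.08363 + 72.59277 = 87.61694 amu

87.6169 amu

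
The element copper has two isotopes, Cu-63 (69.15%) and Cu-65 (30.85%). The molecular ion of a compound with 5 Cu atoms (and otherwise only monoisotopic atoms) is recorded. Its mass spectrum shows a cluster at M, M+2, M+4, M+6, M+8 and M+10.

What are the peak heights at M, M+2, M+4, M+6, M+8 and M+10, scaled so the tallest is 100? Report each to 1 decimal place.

Expanding (0.6915 + 0.3085)^5:
P(M) = 0.6915^5 = 0.158111
P(M+2) = 5 × 0.6915^4 × 0.3085^1 = 0.352691
P(M+4) = 10 × 0.6915^3 × 0.3085^2 = 0.314693
P(M+6) = 10 × 0.6915^2 × 0.3085^3 = 0.140394
P(M+8) = 5 × 0.6915^1 × 0.3085^4 = 0.031317
P(M+10) = 0.3085^5 = 0.002794
The M+2 peak is largest (0.352691); scaling to 100 gives 44.8 : 100.0 : 89.2 : 39.8 : 8.9 : 0.8.

44.8 : 100.0 : 89.2 : 39.8 : 8.9 : 0.8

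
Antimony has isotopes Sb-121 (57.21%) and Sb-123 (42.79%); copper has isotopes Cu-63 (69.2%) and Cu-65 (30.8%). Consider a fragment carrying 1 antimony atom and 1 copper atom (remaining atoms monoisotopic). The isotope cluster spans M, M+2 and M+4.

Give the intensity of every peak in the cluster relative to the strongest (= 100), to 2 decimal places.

Antimony pattern (n=1): 0.5721 : 0.4279
Copper pattern (n=1): 0.6920 : 0.3080
Convolve the two distributions (both contribute in 2-u steps):
  M: 0.5721×0.6920 = 0.395893
  M+2: 0.5721×0.3080 + 0.4279×0.6920 = 0.472314
  M+4: 0.4279×0.3080 = 0.131793
Scale to base peak (0.472314) = 100: 83.82 : 100.00 : 27.90

83.82 : 100.00 : 27.90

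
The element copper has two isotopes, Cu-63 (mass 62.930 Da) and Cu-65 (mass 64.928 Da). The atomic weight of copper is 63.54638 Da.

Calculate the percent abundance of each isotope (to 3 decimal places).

Writing the weighted mean with unknown fraction x of Cu-63:
62.930·x + 64.928·(1 − x) = 63.54638
(62.930 − 64.928)·x = 63.54638 − 64.928
x = -1.38162 / -1.998 = 0.69150 → 69.150% Cu-63, 30.850% Cu-65.

Cu-63: 69.150%, Cu-65: 30.850%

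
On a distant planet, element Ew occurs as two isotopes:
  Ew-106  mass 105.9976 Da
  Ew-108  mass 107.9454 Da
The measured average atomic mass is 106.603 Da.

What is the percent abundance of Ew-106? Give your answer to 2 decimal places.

68.92%

Let x be the fractional abundance of Ew-106; then Ew-108 has abundance 1 − x.
105.9976·x + 107.9454·(1 − x) = 106.603
(105.9976 − 107.9454)·x = 106.603 − 107.9454
x = -1.3424 / -1.9478 = 0.68919 → 68.92% Ew-106, 31.08% Ew-108.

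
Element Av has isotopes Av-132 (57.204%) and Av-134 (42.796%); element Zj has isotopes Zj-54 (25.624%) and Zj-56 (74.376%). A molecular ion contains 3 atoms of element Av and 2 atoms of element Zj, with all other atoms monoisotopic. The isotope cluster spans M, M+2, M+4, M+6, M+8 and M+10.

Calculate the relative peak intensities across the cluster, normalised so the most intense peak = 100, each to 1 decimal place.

3.4 : 27.7 : 79.6 : 100.0 : 57.0 : 12.1

Element Av pattern (n=3): 0.18718851 : 0.42012375 : 0.31430697 : 0.07838077
Element Zj pattern (n=2): 0.06565894 : 0.38116212 : 0.55317894
Convolve the two distributions (both contribute in 2-u steps):
  M: 0.18718851×0.06565894 = 0.012291
  M+2: 0.18718851×0.38116212 + 0.42012375×0.06565894 = 0.098934
  M+4: 0.18718851×0.55317894 + 0.42012375×0.38116212 + 0.31430697×0.06565894 = 0.284321
  M+6: 0.42012375×0.55317894 + 0.31430697×0.38116212 + 0.07838077×0.06565894 = 0.357352
  M+8: 0.31430697×0.55317894 + 0.07838077×0.38116212 = 0.203744
  M+10: 0.07838077×0.55317894 = 0.043359
Scale to base peak (0.357352) = 100: 3.4 : 27.7 : 79.6 : 100.0 : 57.0 : 12.1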